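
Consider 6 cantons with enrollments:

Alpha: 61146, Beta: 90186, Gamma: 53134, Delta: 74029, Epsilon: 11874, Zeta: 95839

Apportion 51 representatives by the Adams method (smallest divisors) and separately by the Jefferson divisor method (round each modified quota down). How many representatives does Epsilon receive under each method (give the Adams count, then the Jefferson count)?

Adams: Alpha 8, Beta 12, Gamma 7, Delta 10, Epsilon 2, Zeta 12.
Jefferson: Alpha 8, Beta 12, Gamma 7, Delta 10, Epsilon 1, Zeta 13.
Epsilon gets 2 under Adams and 1 under Jefferson.

2 and 1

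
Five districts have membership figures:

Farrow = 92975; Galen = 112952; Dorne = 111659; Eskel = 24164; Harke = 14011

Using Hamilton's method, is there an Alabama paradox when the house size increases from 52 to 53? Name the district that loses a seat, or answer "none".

Eskel

At 52 seats: Farrow 14, Galen 16, Dorne 16, Eskel 4, Harke 2.
At 53 seats: Farrow 14, Galen 17, Dorne 17, Eskel 3, Harke 2.
Eskel drops from 4 to 3.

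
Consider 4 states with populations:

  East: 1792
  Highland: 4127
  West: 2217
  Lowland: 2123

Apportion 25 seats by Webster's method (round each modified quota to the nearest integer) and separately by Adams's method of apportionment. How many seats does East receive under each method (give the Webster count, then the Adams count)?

Webster: East 4, Highland 10, West 6, Lowland 5.
Adams: East 5, Highland 10, West 5, Lowland 5.
East gets 4 under Webster and 5 under Adams.

4 and 5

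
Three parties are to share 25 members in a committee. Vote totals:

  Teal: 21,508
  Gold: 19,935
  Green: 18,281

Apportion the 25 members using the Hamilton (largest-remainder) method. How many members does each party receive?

Teal 9; Gold 8; Green 8

Standard divisor: 59724 ÷ 25 ≈ 2388.96.
Standard quotas: Teal 9.0031, Gold 8.3446, Green 7.6523.
Lower quotas: Teal 9, Gold 8, Green 7 (sum 24, leaving 1 seat).
Remainders in descending order: Green 0.6523, Gold 0.3446, Teal 0.0031.
The surplus seat goes to Green.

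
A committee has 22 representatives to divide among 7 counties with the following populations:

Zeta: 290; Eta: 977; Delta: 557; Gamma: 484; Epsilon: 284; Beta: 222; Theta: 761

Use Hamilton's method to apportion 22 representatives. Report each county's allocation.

Total 3575; standard divisor 3575/22 ≈ 162.5.
Standard quotas: Zeta 1.785, Eta 6.012, Delta 3.428, Gamma 2.978, Epsilon 1.748, Beta 1.366, Theta 4.683.
Lower quotas: Zeta 1, Eta 6, Delta 3, Gamma 2, Epsilon 1, Beta 1, Theta 4 (sum 18, leaving 4 seats).
Remainders in descending order: Gamma 0.978, Zeta 0.785, Epsilon 0.748, Theta 0.683, Delta 0.428, Beta 0.366, Eta 0.012.
Largest remainders: Gamma, Zeta, Epsilon, Theta receive the extra seats.

Zeta: 2; Eta: 6; Delta: 3; Gamma: 3; Epsilon: 2; Beta: 1; Theta: 5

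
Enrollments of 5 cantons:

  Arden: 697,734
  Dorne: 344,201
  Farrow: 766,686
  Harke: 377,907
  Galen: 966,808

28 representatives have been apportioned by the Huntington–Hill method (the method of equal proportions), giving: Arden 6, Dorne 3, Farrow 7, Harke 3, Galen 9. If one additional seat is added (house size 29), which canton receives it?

Harke

Priority for the next seat is population ÷ (√(s·(s+1))).
Priorities: Arden 107662.694, Dorne 99362.270, Farrow 102452.726, Harke 109092.354, Galen 101910.511.
Highest priority: Harke.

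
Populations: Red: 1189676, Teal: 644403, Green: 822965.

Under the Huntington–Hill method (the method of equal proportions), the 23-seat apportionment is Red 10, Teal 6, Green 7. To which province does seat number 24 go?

Priority for the next seat is population ÷ (√(s·(s+1))).
Priorities: Red 113431.156, Teal 99433.542, Green 109973.324.
Highest priority: Red.

Red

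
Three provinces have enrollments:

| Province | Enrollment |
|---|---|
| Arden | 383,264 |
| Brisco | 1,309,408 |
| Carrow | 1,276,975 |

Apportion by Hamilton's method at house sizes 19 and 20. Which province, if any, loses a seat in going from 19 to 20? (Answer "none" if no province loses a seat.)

Arden

At 19 seats: Arden 3, Brisco 8, Carrow 8.
At 20 seats: Arden 2, Brisco 9, Carrow 9.
Arden drops from 3 to 2.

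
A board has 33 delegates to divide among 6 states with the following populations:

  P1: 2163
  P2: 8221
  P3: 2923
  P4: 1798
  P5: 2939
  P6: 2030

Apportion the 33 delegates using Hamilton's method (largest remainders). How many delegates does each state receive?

P1: 4; P2: 13; P3: 5; P4: 3; P5: 5; P6: 3

Standard divisor: 20074 ÷ 33 ≈ 608.303.
Standard quotas: P1 3.5558, P2 13.5146, P3 4.8052, P4 2.9558, P5 4.8315, P6 3.3372.
Lower quotas: P1 3, P2 13, P3 4, P4 2, P5 4, P6 3 (sum 29, leaving 4 seats).
Remainders in descending order: P4 0.9558, P5 0.8315, P3 0.8052, P1 0.5558, P2 0.5146, P6 0.3372.
The surplus seats go to P4, P5, P3, P1.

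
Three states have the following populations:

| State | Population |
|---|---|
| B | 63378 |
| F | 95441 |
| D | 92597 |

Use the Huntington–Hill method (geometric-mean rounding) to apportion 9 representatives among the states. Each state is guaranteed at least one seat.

With divisor 27141: modified quotas B 2.335, F 3.516, D 3.412.
Geometric-mean thresholds: B √(2·3)=2.449, F √(3·4)=3.464, D √(3·4)=3.464.
Each quota rounded against its threshold gives B 2, F 4, D 3 (total 9).

B 2; F 4; D 3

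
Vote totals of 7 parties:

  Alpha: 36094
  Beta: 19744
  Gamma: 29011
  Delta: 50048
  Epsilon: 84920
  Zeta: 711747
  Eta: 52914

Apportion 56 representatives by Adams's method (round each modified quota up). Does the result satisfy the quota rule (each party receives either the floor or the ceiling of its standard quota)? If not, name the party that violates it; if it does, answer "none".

Standard quotas: Alpha 2.053, Beta 1.123, Gamma 1.650, Delta 2.847, Epsilon 4.830, Zeta 40.486, Eta 3.010.
Adams allocation: Alpha 2, Beta 2, Gamma 2, Delta 3, Epsilon 5, Zeta 39, Eta 3.
Zeta has quota 40.486 (lower 40, upper 41) but receives 39 — outside the quota interval.

Zeta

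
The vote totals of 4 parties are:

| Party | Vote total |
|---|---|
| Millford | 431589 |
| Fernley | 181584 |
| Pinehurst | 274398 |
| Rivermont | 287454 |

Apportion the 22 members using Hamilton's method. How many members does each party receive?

The standard divisor is 1175025/22 ≈ 53410.227.
Standard quotas: Millford 8.0806, Fernley 3.3998, Pinehurst 5.1376, Rivermont 5.3820.
Lower quotas: Millford 8, Fernley 3, Pinehurst 5, Rivermont 5 (sum 21, leaving 1 seat).
Remainders in descending order: Fernley 0.3998, Rivermont 0.3820, Pinehurst 0.1376, Millford 0.0806.
Largest remainder: Fernley receives the extra seat.

Millford 8, Fernley 4, Pinehurst 5, Rivermont 5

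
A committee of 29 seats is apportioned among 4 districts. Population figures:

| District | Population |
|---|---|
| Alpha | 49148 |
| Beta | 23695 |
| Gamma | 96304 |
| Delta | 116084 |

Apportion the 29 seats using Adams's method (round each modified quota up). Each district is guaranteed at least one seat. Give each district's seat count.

Alpha 5; Beta 3; Gamma 10; Delta 11

Standard divisor 285231/29 ≈ 9835.552; standard quotas: Alpha 4.997, Beta 2.409, Gamma 9.791, Delta 11.802.
Rounding up gives 5, 3, 10, 12 = 30 seats, so the divisor must be adjusted.
With modified divisor 10600: modified quotas Alpha 4.637, Beta 2.235, Gamma 9.085, Delta 10.951.
Rounding up: Alpha 5, Beta 3, Gamma 10, Delta 11 (total 29).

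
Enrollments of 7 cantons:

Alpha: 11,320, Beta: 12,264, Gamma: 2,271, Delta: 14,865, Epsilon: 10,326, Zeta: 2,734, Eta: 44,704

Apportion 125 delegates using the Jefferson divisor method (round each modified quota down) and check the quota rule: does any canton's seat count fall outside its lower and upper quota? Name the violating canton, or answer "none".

Eta

Standard quotas: Alpha 14.368, Beta 15.566, Gamma 2.882, Delta 18.867, Epsilon 13.106, Zeta 3.470, Eta 56.740.
Jefferson allocation: Alpha 14, Beta 16, Gamma 2, Delta 19, Epsilon 13, Zeta 3, Eta 58.
Eta has quota 56.740 (lower 56, upper 57) but receives 58 — outside the quota interval.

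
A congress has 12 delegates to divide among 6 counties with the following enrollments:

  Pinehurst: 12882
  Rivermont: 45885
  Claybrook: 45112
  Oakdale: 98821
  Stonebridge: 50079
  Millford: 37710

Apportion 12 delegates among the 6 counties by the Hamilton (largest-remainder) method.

Standard divisor: 290489 ÷ 12 ≈ 24207.417.
Standard quotas: Pinehurst 0.5322, Rivermont 1.8955, Claybrook 1.8636, Oakdale 4.0823, Stonebridge 2.0687, Millford 1.5578.
Lower quotas: Pinehurst 0, Rivermont 1, Claybrook 1, Oakdale 4, Stonebridge 2, Millford 1 (sum 9, leaving 3 seats).
Remainders in descending order: Rivermont 0.8955, Claybrook 0.8636, Millford 0.5578, Pinehurst 0.5322, Oakdale 0.0823, Stonebridge 0.0687.
The surplus seats go to Rivermont, Claybrook, Millford.

Pinehurst: 0, Rivermont: 2, Claybrook: 2, Oakdale: 4, Stonebridge: 2, Millford: 2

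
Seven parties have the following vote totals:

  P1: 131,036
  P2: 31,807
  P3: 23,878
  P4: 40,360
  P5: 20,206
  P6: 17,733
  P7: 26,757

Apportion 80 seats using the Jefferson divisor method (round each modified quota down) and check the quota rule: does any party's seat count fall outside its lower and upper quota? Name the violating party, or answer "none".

P1

Standard quotas: P1 35.928, P2 8.721, P3 6.547, P4 11.066, P5 5.540, P6 4.862, P7 7.336.
Jefferson allocation: P1 37, P2 9, P3 6, P4 11, P5 5, P6 5, P7 7.
P1 has quota 35.928 (lower 35, upper 36) but receives 37 — outside the quota interval.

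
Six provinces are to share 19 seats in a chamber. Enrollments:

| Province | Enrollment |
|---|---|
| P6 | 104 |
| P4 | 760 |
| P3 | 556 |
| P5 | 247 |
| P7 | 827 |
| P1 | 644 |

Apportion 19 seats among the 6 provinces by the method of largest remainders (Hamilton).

The standard divisor is 3138/19 ≈ 165.158.
Standard quotas: P6 0.630, P4 4.602, P3 3.366, P5 1.496, P7 5.007, P1 3.899.
Lower quotas: P6 0, P4 4, P3 3, P5 1, P7 5, P1 3 (sum 16, leaving 3 seats).
Remainders in descending order: P1 0.899, P6 0.630, P4 0.602, P5 0.496, P3 0.366, P7 0.007.
The surplus seats go to P1, P6, P4.

P6=1, P4=5, P3=3, P5=1, P7=5, P1=4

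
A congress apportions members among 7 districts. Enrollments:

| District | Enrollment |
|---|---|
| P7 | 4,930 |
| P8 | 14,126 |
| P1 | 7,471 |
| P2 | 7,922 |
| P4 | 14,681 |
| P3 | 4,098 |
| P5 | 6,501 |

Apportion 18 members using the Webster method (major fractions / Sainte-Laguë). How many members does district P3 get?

1

Standard divisor 59729/18 ≈ 3318.278; standard quotas: P7 1.486, P8 4.257, P1 2.251, P2 2.387, P4 4.424, P3 1.235, P5 1.959.
Rounding to the nearest integer gives 1, 4, 2, 2, 4, 1, 2 = 16 seats, so the divisor must be adjusted.
With modified divisor 3200: modified quotas P7 1.541, P8 4.414, P1 2.335, P2 2.476, P4 4.588, P3 1.281, P5 2.032.
Rounding to the nearest integer: P7 2, P8 4, P1 2, P2 2, P4 5, P3 1, P5 2 (total 18).
P3 receives 1.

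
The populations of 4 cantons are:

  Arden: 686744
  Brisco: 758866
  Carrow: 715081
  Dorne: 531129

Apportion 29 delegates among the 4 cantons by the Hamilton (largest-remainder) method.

The standard divisor is 2691820/29 ≈ 92821.379.
Standard quotas: Arden 7.3986, Brisco 8.1756, Carrow 7.7038, Dorne 5.7221.
Lower quotas: Arden 7, Brisco 8, Carrow 7, Dorne 5 (sum 27, leaving 2 seats).
Remainders in descending order: Dorne 0.7221, Carrow 0.7038, Arden 0.3986, Brisco 0.1756.
Largest remainders: Dorne, Carrow receive the extra seats.

Arden 7, Brisco 8, Carrow 8, Dorne 6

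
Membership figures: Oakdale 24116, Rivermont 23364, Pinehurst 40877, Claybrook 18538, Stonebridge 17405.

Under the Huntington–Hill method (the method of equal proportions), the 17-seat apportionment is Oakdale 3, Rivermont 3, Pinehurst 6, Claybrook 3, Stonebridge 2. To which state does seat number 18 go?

Stonebridge

Priority for the next seat is population ÷ (√(s·(s+1))).
Priorities: Oakdale 6961.690, Rivermont 6744.606, Pinehurst 6307.458, Claybrook 5351.460, Stonebridge 7105.561.
Highest priority: Stonebridge.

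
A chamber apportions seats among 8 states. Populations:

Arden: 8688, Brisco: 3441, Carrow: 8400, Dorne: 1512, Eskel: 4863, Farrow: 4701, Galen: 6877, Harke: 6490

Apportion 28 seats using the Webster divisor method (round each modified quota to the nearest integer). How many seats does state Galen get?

4

Standard divisor 44972/28 ≈ 1606.143; standard quotas: Arden 5.409, Brisco 2.142, Carrow 5.230, Dorne 0.941, Eskel 3.028, Farrow 2.927, Galen 4.282, Harke 4.041.
Rounding to the nearest integer gives 5, 2, 5, 1, 3, 3, 4, 4 = 27 seats, so the divisor must be adjusted.
With modified divisor 1550: modified quotas Arden 5.605, Brisco 2.220, Carrow 5.419, Dorne 0.975, Eskel 3.137, Farrow 3.033, Galen 4.437, Harke 4.187.
Rounding to the nearest integer: Arden 6, Brisco 2, Carrow 5, Dorne 1, Eskel 3, Farrow 3, Galen 4, Harke 4 (total 28).
Galen receives 4.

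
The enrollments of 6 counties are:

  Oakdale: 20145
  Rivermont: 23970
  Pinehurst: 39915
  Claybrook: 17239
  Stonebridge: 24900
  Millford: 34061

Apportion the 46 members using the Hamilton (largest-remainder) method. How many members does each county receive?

Oakdale=6; Rivermont=7; Pinehurst=11; Claybrook=5; Stonebridge=7; Millford=10

Standard divisor: 160230 ÷ 46 ≈ 3483.261.
Standard quotas: Oakdale 5.7834, Rivermont 6.8815, Pinehurst 11.4591, Claybrook 4.9491, Stonebridge 7.1485, Millford 9.7785.
Lower quotas: Oakdale 5, Rivermont 6, Pinehurst 11, Claybrook 4, Stonebridge 7, Millford 9 (sum 42, leaving 4 seats).
Remainders in descending order: Claybrook 0.9491, Rivermont 0.8815, Oakdale 0.7834, Millford 0.7785, Pinehurst 0.4591, Stonebridge 0.1485.
Largest remainders: Claybrook, Rivermont, Oakdale, Millford receive the extra seats.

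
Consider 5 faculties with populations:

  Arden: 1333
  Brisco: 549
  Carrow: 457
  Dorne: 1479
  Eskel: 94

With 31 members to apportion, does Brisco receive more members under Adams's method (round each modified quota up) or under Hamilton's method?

Adams: Arden 10, Brisco 5, Carrow 4, Dorne 11, Eskel 1.
Hamilton: Arden 10, Brisco 4, Carrow 4, Dorne 12, Eskel 1.
Brisco gets 5 under Adams and 4 under Hamilton.

Adams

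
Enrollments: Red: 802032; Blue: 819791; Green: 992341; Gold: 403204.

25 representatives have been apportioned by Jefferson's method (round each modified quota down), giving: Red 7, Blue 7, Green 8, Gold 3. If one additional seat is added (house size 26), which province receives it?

Green

Priority for the next seat is population ÷ (current seats + 1).
Priorities: Red 100254.000, Blue 102473.875, Green 110260.111, Gold 100801.000.
Highest priority: Green.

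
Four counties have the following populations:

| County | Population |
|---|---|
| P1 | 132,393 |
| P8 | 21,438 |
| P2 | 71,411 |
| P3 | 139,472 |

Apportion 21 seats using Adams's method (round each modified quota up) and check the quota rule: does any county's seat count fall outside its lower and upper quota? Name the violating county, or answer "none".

Standard quotas: P1 7.623, P8 1.234, P2 4.112, P3 8.031.
Adams allocation: P1 7, P8 2, P2 4, P3 8.
Every allocation lies between the lower and upper quota.

none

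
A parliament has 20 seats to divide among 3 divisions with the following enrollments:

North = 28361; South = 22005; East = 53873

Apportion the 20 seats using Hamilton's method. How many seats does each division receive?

The standard divisor is 104239/20 ≈ 5211.95.
Standard quotas: North 5.4415, South 4.2220, East 10.3364.
Lower quotas: North 5, South 4, East 10 (sum 19, leaving 1 seat).
Remainders in descending order: North 0.4415, East 0.3364, South 0.2220.
Largest remainder: North receives the extra seat.

North 6, South 4, East 10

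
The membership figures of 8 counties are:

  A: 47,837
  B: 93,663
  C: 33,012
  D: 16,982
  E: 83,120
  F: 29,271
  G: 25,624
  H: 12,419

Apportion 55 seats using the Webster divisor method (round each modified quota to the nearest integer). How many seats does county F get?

5

Standard divisor 341928/55 ≈ 6216.873; standard quotas: A 7.695, B 15.066, C 5.310, D 2.732, E 13.370, F 4.708, G 4.122, H 1.998.
Rounding to the nearest integer gives A 8, B 15, C 5, D 3, E 13, F 5, G 4, H 2 — total 55, matching the house size, so no adjustment is needed.
F receives 5.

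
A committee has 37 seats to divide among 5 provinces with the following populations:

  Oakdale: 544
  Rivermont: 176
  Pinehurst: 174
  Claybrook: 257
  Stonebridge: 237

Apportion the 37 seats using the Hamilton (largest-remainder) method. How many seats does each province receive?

Oakdale: 14, Rivermont: 5, Pinehurst: 5, Claybrook: 7, Stonebridge: 6

Standard divisor: 1388 ÷ 37 ≈ 37.514.
Standard quotas: Oakdale 14.501, Rivermont 4.692, Pinehurst 4.638, Claybrook 6.851, Stonebridge 6.318.
Lower quotas: Oakdale 14, Rivermont 4, Pinehurst 4, Claybrook 6, Stonebridge 6 (sum 34, leaving 3 seats).
Remainders in descending order: Claybrook 0.851, Rivermont 0.692, Pinehurst 0.638, Oakdale 0.501, Stonebridge 0.318.
The surplus seats go to Claybrook, Rivermont, Pinehurst.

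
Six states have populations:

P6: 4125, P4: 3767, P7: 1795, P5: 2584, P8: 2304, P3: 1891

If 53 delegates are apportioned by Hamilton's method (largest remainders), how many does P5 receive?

8

Total 16466; standard divisor 16466/53 ≈ 310.679.
Standard quotas: P6 13.277, P4 12.125, P7 5.778, P5 8.317, P8 7.416, P3 6.087.
Lower quotas: P6 13, P4 12, P7 5, P5 8, P8 7, P3 6 (sum 51, leaving 2 seats).
Remainders in descending order: P7 0.778, P8 0.416, P5 0.317, P6 0.277, P4 0.125, P3 0.087.
The surplus seats go to P7, P8.
P5 receives 8.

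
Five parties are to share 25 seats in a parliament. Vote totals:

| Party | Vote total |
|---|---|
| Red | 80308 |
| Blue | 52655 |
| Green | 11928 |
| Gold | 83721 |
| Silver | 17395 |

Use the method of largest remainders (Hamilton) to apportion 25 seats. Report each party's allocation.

The standard divisor is 246007/25 ≈ 9840.28.
Standard quotas: Red 8.1611, Blue 5.3510, Green 1.2122, Gold 8.5080, Silver 1.7677.
Lower quotas: Red 8, Blue 5, Green 1, Gold 8, Silver 1 (sum 23, leaving 2 seats).
Remainders in descending order: Silver 0.7677, Gold 0.5080, Blue 0.3510, Green 0.2122, Red 0.1611.
The surplus seats go to Silver, Gold.

Red 8, Blue 5, Green 1, Gold 9, Silver 2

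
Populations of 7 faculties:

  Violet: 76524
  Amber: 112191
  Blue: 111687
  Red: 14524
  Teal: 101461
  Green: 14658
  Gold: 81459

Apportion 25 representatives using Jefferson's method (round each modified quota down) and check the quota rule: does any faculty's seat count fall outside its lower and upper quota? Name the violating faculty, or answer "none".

Standard quotas: Violet 3.733, Amber 5.473, Blue 5.448, Red 0.708, Teal 4.949, Green 0.715, Gold 3.974.
Jefferson allocation: Violet 4, Amber 6, Blue 6, Red 0, Teal 5, Green 0, Gold 4.
Every allocation lies between the lower and upper quota.

none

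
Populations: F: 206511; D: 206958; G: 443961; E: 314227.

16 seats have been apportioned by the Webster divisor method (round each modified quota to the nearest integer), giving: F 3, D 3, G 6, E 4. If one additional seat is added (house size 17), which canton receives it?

E

Priority for the next seat is population ÷ (current seats + 0.5).
Priorities: F 59003.143, D 59130.857, G 68301.692, E 69828.222.
Highest priority: E.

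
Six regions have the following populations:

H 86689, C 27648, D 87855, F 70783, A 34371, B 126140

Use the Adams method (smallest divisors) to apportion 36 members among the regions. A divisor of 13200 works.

H 7; C 3; D 7; F 6; A 3; B 10

With modified divisor 13200: modified quotas H 6.567, C 2.095, D 6.656, F 5.362, A 2.604, B 9.556.
Rounding up: H 7, C 3, D 7, F 6, A 3, B 10 (total 36).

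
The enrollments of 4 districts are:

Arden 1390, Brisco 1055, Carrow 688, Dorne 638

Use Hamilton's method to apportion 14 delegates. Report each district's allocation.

Standard divisor: 3771 ÷ 14 ≈ 269.357.
Standard quotas: Arden 5.160, Brisco 3.917, Carrow 2.554, Dorne 2.369.
Lower quotas: Arden 5, Brisco 3, Carrow 2, Dorne 2 (sum 12, leaving 2 seats).
Remainders in descending order: Brisco 0.917, Carrow 0.554, Dorne 0.369, Arden 0.160.
The surplus seats go to Brisco, Carrow.

Arden: 5, Brisco: 4, Carrow: 3, Dorne: 2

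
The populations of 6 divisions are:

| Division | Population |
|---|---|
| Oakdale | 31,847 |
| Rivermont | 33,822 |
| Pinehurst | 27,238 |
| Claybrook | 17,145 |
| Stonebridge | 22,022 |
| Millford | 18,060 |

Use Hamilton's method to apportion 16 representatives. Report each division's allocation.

Standard divisor: 150134 ÷ 16 ≈ 9383.375.
Standard quotas: Oakdale 3.3940, Rivermont 3.6045, Pinehurst 2.9028, Claybrook 1.8272, Stonebridge 2.3469, Millford 1.9247.
Lower quotas: Oakdale 3, Rivermont 3, Pinehurst 2, Claybrook 1, Stonebridge 2, Millford 1 (sum 12, leaving 4 seats).
Remainders in descending order: Millford 0.9247, Pinehurst 0.9028, Claybrook 0.8272, Rivermont 0.6045, Oakdale 0.3940, Stonebridge 0.3469.
Largest remainders: Millford, Pinehurst, Claybrook, Rivermont receive the extra seats.

Oakdale: 3, Rivermont: 4, Pinehurst: 3, Claybrook: 2, Stonebridge: 2, Millford: 2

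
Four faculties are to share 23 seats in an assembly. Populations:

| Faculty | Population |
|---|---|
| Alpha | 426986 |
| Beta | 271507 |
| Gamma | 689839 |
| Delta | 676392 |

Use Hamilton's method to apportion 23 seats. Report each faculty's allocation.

Standard divisor: 2064724 ÷ 23 ≈ 89770.609.
Standard quotas: Alpha 4.7564, Beta 3.0245, Gamma 7.6845, Delta 7.5347.
Lower quotas: Alpha 4, Beta 3, Gamma 7, Delta 7 (sum 21, leaving 2 seats).
Remainders in descending order: Alpha 0.7564, Gamma 0.6845, Delta 0.5347, Beta 0.0245.
Largest remainders: Alpha, Gamma receive the extra seats.

Alpha 5, Beta 3, Gamma 8, Delta 7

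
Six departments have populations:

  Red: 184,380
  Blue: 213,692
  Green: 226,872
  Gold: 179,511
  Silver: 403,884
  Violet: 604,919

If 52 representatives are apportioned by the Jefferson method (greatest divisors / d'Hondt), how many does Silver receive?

12

Standard divisor 1813258/52 ≈ 34870.346; standard quotas: Red 5.288, Blue 6.128, Green 6.506, Gold 5.148, Silver 11.582, Violet 17.348.
Rounding down gives 5, 6, 6, 5, 11, 17 = 50 seats, so the divisor must be adjusted.
With modified divisor 33000: modified quotas Red 5.587, Blue 6.476, Green 6.875, Gold 5.440, Silver 12.239, Violet 18.331.
Rounding down: Red 5, Blue 6, Green 6, Gold 5, Silver 12, Violet 18 (total 52).
Silver receives 12.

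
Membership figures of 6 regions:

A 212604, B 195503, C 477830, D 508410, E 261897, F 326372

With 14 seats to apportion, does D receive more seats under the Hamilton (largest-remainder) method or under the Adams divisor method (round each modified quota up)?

Hamilton: A 2, B 1, C 3, D 4, E 2, F 2.
Adams: A 2, B 2, C 3, D 3, E 2, F 2.
D gets 4 under Hamilton and 3 under Adams.

Hamilton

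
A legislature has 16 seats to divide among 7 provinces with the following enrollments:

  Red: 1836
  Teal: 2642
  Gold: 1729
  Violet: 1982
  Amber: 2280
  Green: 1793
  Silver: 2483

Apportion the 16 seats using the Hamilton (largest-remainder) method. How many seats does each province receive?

Red 2, Teal 3, Gold 2, Violet 2, Amber 2, Green 2, Silver 3

Standard divisor: 14745 ÷ 16 ≈ 921.562.
Standard quotas: Red 1.992, Teal 2.867, Gold 1.876, Violet 2.151, Amber 2.474, Green 1.946, Silver 2.694.
Lower quotas: Red 1, Teal 2, Gold 1, Violet 2, Amber 2, Green 1, Silver 2 (sum 11, leaving 5 seats).
Remainders in descending order: Red 0.992, Green 0.946, Gold 0.876, Teal 0.867, Silver 0.694, Amber 0.474, Violet 0.151.
The surplus seats go to Red, Green, Gold, Teal, Silver.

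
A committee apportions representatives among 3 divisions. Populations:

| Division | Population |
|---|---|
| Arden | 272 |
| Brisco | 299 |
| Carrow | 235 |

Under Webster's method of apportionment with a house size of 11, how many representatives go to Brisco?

4

Standard divisor 806/11 ≈ 73.273; standard quotas: Arden 3.712, Brisco 4.081, Carrow 3.207.
Rounding to the nearest integer gives Arden 4, Brisco 4, Carrow 3 — total 11, matching the house size, so no adjustment is needed.
Brisco receives 4.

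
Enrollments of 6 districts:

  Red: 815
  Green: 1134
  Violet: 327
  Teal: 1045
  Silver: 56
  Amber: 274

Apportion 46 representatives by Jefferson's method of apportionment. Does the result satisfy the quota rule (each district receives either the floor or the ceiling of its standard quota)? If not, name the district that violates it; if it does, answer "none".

none

Standard quotas: Red 10.268, Green 14.288, Violet 4.120, Teal 13.166, Silver 0.706, Amber 3.452.
Jefferson allocation: Red 10, Green 15, Violet 4, Teal 14, Silver 0, Amber 3.
Every allocation lies between the lower and upper quota.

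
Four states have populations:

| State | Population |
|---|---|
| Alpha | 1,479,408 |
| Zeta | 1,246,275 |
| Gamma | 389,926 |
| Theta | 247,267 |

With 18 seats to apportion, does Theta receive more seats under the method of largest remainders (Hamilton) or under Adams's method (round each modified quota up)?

Hamilton: Alpha 8, Zeta 7, Gamma 2, Theta 1.
Adams: Alpha 8, Zeta 6, Gamma 2, Theta 2.
Theta gets 1 under Hamilton and 2 under Adams.

Adams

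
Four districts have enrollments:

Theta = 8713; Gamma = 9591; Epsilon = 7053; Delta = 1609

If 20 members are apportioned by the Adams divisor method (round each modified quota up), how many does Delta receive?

Standard divisor 26966/20 ≈ 1348.3; standard quotas: Theta 6.462, Gamma 7.113, Epsilon 5.231, Delta 1.193.
Rounding up gives 7, 8, 6, 2 = 23 seats, so the divisor must be adjusted.
With modified divisor 1500: modified quotas Theta 5.809, Gamma 6.394, Epsilon 4.702, Delta 1.073.
Rounding up: Theta 6, Gamma 7, Epsilon 5, Delta 2 (total 20).
Delta receives 2.

2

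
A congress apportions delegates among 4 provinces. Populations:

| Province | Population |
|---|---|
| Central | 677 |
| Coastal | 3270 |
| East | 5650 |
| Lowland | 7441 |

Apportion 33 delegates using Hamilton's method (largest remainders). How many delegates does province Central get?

The standard divisor is 17038/33 ≈ 516.303.
Standard quotas: Central 1.3112, Coastal 6.3335, East 10.9432, Lowland 14.4121.
Lower quotas: Central 1, Coastal 6, East 10, Lowland 14 (sum 31, leaving 2 seats).
Remainders in descending order: East 0.9432, Lowland 0.4121, Coastal 0.3335, Central 0.3112.
The surplus seats go to East, Lowland.
Central receives 1.

1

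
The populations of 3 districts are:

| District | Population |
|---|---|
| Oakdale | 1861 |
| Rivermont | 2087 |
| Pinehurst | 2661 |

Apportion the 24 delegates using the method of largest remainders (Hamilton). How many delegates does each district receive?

Oakdale=7; Rivermont=7; Pinehurst=10

The standard divisor is 6609/24 ≈ 275.375.
Standard quotas: Oakdale 6.758, Rivermont 7.579, Pinehurst 9.663.
Lower quotas: Oakdale 6, Rivermont 7, Pinehurst 9 (sum 22, leaving 2 seats).
Remainders in descending order: Oakdale 0.758, Pinehurst 0.663, Rivermont 0.579.
Largest remainders: Oakdale, Pinehurst receive the extra seats.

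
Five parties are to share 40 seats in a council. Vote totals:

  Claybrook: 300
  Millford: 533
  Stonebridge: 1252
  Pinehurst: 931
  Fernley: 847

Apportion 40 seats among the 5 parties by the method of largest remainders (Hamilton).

The standard divisor is 3863/40 ≈ 96.575.
Standard quotas: Claybrook 3.106, Millford 5.519, Stonebridge 12.964, Pinehurst 9.640, Fernley 8.770.
Lower quotas: Claybrook 3, Millford 5, Stonebridge 12, Pinehurst 9, Fernley 8 (sum 37, leaving 3 seats).
Remainders in descending order: Stonebridge 0.964, Fernley 0.770, Pinehurst 0.640, Millford 0.519, Claybrook 0.106.
Largest remainders: Stonebridge, Fernley, Pinehurst receive the extra seats.

Claybrook 3, Millford 5, Stonebridge 13, Pinehurst 10, Fernley 9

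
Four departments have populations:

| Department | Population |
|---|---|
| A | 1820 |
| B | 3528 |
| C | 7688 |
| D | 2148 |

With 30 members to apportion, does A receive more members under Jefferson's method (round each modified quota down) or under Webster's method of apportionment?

Jefferson: A 3, B 7, C 16, D 4.
Webster: A 4, B 7, C 15, D 4.
A gets 3 under Jefferson and 4 under Webster.

Webster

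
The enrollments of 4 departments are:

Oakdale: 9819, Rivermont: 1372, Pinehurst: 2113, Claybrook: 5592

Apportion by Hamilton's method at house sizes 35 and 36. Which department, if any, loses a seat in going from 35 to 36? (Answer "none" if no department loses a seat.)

Rivermont

At 35 seats: Oakdale 18, Rivermont 3, Pinehurst 4, Claybrook 10.
At 36 seats: Oakdale 19, Rivermont 2, Pinehurst 4, Claybrook 11.
Rivermont drops from 3 to 2.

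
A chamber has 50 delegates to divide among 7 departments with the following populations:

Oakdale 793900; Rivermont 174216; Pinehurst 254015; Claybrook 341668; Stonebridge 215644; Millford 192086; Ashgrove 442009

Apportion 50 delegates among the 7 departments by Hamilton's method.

Standard divisor: 2413538 ÷ 50 ≈ 48270.76.
Standard quotas: Oakdale 16.4468, Rivermont 3.6091, Pinehurst 5.2623, Claybrook 7.0782, Stonebridge 4.4674, Millford 3.9793, Ashgrove 9.1569.
Lower quotas: Oakdale 16, Rivermont 3, Pinehurst 5, Claybrook 7, Stonebridge 4, Millford 3, Ashgrove 9 (sum 47, leaving 3 seats).
Remainders in descending order: Millford 0.9793, Rivermont 0.6091, Stonebridge 0.4674, Oakdale 0.4468, Pinehurst 0.2623, Ashgrove 0.1569, Claybrook 0.0782.
The surplus seats go to Millford, Rivermont, Stonebridge.

Oakdale 16; Rivermont 4; Pinehurst 5; Claybrook 7; Stonebridge 5; Millford 4; Ashgrove 9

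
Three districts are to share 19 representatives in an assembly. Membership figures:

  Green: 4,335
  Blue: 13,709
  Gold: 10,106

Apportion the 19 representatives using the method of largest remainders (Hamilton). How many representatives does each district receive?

Green 3; Blue 9; Gold 7

Total 28150; standard divisor 28150/19 ≈ 1481.579.
Standard quotas: Green 2.9259, Blue 9.2530, Gold 6.8211.
Lower quotas: Green 2, Blue 9, Gold 6 (sum 17, leaving 2 seats).
Remainders in descending order: Green 0.9259, Gold 0.8211, Blue 0.2530.
Largest remainders: Green, Gold receive the extra seats.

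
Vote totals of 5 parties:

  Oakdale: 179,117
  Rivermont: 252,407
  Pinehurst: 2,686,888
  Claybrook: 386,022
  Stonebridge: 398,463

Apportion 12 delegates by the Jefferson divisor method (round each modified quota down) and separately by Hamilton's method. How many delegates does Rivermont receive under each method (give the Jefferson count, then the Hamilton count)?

0 and 1

Jefferson: Oakdale 0, Rivermont 0, Pinehurst 10, Claybrook 1, Stonebridge 1.
Hamilton: Oakdale 1, Rivermont 1, Pinehurst 8, Claybrook 1, Stonebridge 1.
Rivermont gets 0 under Jefferson and 1 under Hamilton.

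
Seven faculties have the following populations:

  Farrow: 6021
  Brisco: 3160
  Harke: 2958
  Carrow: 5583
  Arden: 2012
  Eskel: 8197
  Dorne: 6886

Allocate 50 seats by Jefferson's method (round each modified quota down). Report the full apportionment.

Standard divisor 34817/50 ≈ 696.34; standard quotas: Farrow 8.647, Brisco 4.538, Harke 4.248, Carrow 8.018, Arden 2.889, Eskel 11.772, Dorne 9.889.
Rounding down gives 8, 4, 4, 8, 2, 11, 9 = 46 seats, so the divisor must be adjusted.
With modified divisor 650: modified quotas Farrow 9.263, Brisco 4.862, Harke 4.551, Carrow 8.589, Arden 3.095, Eskel 12.611, Dorne 10.594.
Rounding down: Farrow 9, Brisco 4, Harke 4, Carrow 8, Arden 3, Eskel 12, Dorne 10 (total 50).

Farrow=9; Brisco=4; Harke=4; Carrow=8; Arden=3; Eskel=12; Dorne=10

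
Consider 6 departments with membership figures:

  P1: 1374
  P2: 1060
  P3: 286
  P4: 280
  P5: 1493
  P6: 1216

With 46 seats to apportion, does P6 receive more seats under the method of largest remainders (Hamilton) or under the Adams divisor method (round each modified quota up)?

Hamilton: P1 11, P2 9, P3 2, P4 2, P5 12, P6 10.
Adams: P1 11, P2 8, P3 3, P4 3, P5 12, P6 9.
P6 gets 10 under Hamilton and 9 under Adams.

Hamilton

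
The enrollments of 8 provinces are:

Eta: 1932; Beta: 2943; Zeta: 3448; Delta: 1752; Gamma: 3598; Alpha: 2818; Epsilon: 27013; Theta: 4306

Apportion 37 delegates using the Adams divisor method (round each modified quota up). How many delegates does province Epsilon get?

Standard divisor 47810/37 ≈ 1292.162; standard quotas: Eta 1.495, Beta 2.278, Zeta 2.668, Delta 1.356, Gamma 2.784, Alpha 2.181, Epsilon 20.905, Theta 3.332.
Rounding up gives 2, 3, 3, 2, 3, 3, 21, 4 = 41 seats, so the divisor must be adjusted.
With modified divisor 1450: modified quotas Eta 1.332, Beta 2.030, Zeta 2.378, Delta 1.208, Gamma 2.481, Alpha 1.943, Epsilon 18.630, Theta 2.970.
Rounding up: Eta 2, Beta 3, Zeta 3, Delta 2, Gamma 3, Alpha 2, Epsilon 19, Theta 3 (total 37).
Epsilon receives 19.

19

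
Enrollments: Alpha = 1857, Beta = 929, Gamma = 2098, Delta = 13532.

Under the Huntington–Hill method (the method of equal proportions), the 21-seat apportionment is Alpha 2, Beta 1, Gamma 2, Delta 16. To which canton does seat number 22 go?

Priority for the next seat is population ÷ (√(s·(s+1))).
Priorities: Alpha 758.117, Beta 656.902, Gamma 856.505, Delta 820.498.
Highest priority: Gamma.

Gamma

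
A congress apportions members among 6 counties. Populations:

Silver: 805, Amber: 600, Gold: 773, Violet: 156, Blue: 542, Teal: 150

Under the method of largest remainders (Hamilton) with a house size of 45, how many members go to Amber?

9

Standard divisor: 3026 ÷ 45 ≈ 67.244.
Standard quotas: Silver 11.971, Amber 8.923, Gold 11.495, Violet 2.320, Blue 8.060, Teal 2.231.
Lower quotas: Silver 11, Amber 8, Gold 11, Violet 2, Blue 8, Teal 2 (sum 42, leaving 3 seats).
Remainders in descending order: Silver 0.971, Amber 0.923, Gold 0.495, Violet 0.320, Teal 0.231, Blue 0.060.
The surplus seats go to Silver, Amber, Gold.
Amber receives 9.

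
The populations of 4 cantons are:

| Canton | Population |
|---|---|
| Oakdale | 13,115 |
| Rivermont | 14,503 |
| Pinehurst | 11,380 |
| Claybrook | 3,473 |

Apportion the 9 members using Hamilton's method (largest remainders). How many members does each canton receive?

Oakdale 3, Rivermont 3, Pinehurst 2, Claybrook 1

Standard divisor: 42471 ÷ 9 = 4719.
Standard quotas: Oakdale 2.7792, Rivermont 3.0733, Pinehurst 2.4115, Claybrook 0.7360.
Lower quotas: Oakdale 2, Rivermont 3, Pinehurst 2, Claybrook 0 (sum 7, leaving 2 seats).
Remainders in descending order: Oakdale 0.7792, Claybrook 0.7360, Pinehurst 0.4115, Rivermont 0.0733.
The surplus seats go to Oakdale, Claybrook.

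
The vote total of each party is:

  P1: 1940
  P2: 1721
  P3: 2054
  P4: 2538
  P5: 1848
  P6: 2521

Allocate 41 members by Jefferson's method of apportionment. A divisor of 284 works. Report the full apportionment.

P1 6, P2 6, P3 7, P4 8, P5 6, P6 8

With modified divisor 284: modified quotas P1 6.831, P2 6.060, P3 7.232, P4 8.937, P5 6.507, P6 8.877.
Rounding down: P1 6, P2 6, P3 7, P4 8, P5 6, P6 8 (total 41).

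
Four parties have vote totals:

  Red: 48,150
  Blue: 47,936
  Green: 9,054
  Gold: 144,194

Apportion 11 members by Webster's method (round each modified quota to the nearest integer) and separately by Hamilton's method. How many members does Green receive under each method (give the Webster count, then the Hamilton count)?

Webster: Red 2, Blue 2, Green 0, Gold 7.
Hamilton: Red 2, Blue 2, Green 1, Gold 6.
Green gets 0 under Webster and 1 under Hamilton.

0 and 1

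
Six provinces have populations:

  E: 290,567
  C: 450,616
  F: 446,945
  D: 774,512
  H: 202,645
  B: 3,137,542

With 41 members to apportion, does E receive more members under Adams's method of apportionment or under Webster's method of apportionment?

Adams: E 3, C 4, F 4, D 6, H 2, B 22.
Webster: E 2, C 4, F 3, D 6, H 2, B 24.
E gets 3 under Adams and 2 under Webster.

Adams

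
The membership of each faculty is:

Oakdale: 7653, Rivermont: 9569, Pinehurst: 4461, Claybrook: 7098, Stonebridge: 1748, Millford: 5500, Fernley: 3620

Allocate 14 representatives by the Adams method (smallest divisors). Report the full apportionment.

Oakdale=3, Rivermont=3, Pinehurst=2, Claybrook=2, Stonebridge=1, Millford=2, Fernley=1

Standard divisor 39649/14 ≈ 2832.071; standard quotas: Oakdale 2.702, Rivermont 3.379, Pinehurst 1.575, Claybrook 2.506, Stonebridge 0.617, Millford 1.942, Fernley 1.278.
Rounding up gives 3, 4, 2, 3, 1, 2, 2 = 17 seats, so the divisor must be adjusted.
With modified divisor 3700: modified quotas Oakdale 2.068, Rivermont 2.586, Pinehurst 1.206, Claybrook 1.918, Stonebridge 0.472, Millford 1.486, Fernley 0.978.
Rounding up: Oakdale 3, Rivermont 3, Pinehurst 2, Claybrook 2, Stonebridge 1, Millford 2, Fernley 1 (total 14).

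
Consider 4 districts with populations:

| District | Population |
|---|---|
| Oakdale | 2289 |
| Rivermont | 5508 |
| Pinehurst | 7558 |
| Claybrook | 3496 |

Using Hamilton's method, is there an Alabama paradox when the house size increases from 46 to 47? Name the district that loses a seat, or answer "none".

At 46 seats: Oakdale 6, Rivermont 13, Pinehurst 18, Claybrook 9.
At 47 seats: Oakdale 5, Rivermont 14, Pinehurst 19, Claybrook 9.
Oakdale drops from 6 to 5.

Oakdale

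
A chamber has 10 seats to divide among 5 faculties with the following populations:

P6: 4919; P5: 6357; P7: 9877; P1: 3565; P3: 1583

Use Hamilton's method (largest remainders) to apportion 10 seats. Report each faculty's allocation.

P6: 2, P5: 2, P7: 4, P1: 1, P3: 1

Standard divisor: 26301 ÷ 10 ≈ 2630.1.
Standard quotas: P6 1.8703, P5 2.4170, P7 3.7554, P1 1.3555, P3 0.6019.
Lower quotas: P6 1, P5 2, P7 3, P1 1, P3 0 (sum 7, leaving 3 seats).
Remainders in descending order: P6 0.8703, P7 0.7554, P3 0.6019, P5 0.4170, P1 0.3555.
The surplus seats go to P6, P7, P3.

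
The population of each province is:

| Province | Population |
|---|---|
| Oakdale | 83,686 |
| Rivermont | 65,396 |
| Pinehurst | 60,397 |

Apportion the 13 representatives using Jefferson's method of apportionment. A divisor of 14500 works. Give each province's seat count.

With modified divisor 14500: modified quotas Oakdale 5.771, Rivermont 4.510, Pinehurst 4.165.
Rounding down: Oakdale 5, Rivermont 4, Pinehurst 4 (total 13).

Oakdale 5, Rivermont 4, Pinehurst 4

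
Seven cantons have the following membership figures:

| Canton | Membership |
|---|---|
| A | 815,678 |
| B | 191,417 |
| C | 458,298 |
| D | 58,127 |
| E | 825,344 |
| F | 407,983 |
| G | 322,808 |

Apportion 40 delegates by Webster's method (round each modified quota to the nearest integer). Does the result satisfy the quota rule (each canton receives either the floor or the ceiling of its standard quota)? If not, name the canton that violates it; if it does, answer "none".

Standard quotas: A 10.594, B 2.486, C 5.953, D 0.755, E 10.720, F 5.299, G 4.193.
Webster allocation: A 11, B 2, C 6, D 1, E 11, F 5, G 4.
Every allocation lies between the lower and upper quota.

none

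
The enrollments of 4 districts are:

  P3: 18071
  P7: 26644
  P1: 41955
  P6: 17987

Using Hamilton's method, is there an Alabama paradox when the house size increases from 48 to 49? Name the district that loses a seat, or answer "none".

P3

At 48 seats: P3 9, P7 12, P1 19, P6 8.
At 49 seats: P3 8, P7 13, P1 20, P6 8.
P3 drops from 9 to 8.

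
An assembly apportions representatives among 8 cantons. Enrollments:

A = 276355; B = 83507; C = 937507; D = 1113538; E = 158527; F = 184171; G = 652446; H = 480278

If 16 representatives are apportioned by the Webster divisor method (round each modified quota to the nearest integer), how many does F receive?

Standard divisor 3886329/16 ≈ 242895.562; standard quotas: A 1.138, B 0.344, C 3.860, D 4.584, E 0.653, F 0.758, G 2.686, H 1.977.
Rounding to the nearest integer gives 1, 0, 4, 5, 1, 1, 3, 2 = 17 seats, so the divisor must be adjusted.
With modified divisor 254200: modified quotas A 1.087, B 0.329, C 3.688, D 4.381, E 0.624, F 0.725, G 2.567, H 1.889.
Rounding to the nearest integer: A 1, B 0, C 4, D 4, E 1, F 1, G 3, H 2 (total 16).
F receives 1.

1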